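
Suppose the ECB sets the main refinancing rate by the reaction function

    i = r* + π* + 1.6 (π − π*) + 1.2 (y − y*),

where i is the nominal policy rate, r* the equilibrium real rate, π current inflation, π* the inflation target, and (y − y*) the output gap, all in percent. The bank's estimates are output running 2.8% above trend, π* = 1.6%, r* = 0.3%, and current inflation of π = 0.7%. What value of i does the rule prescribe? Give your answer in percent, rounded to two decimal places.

3.82%

Output 2.8% above potential → (y − y*) = 2.8.
i = 0.3 + 1.6 + 1.6 × (0.7 − 1.6) + 1.2 × 2.8
   = 0.3 + 1.6 − 1.44 + 3.36 = 3.82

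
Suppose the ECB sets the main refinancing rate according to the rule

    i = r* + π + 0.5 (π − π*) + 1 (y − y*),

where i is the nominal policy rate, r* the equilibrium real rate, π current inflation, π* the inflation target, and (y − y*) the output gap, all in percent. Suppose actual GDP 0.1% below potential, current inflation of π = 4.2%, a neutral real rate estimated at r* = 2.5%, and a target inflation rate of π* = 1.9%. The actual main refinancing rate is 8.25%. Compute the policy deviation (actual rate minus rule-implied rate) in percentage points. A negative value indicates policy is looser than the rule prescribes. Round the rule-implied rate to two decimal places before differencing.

0.50 pp

Output 0.1% below potential → (y − y*) = -0.1.
i = 2.5 + 4.2 + 0.5 × (4.2 − 1.9) + 1 × (-0.1)
   = 2.5 + 4.2 + 1.15 − 0.1 = 7.75
Deviation = 8.25 − 7.75 = 0.50 pp.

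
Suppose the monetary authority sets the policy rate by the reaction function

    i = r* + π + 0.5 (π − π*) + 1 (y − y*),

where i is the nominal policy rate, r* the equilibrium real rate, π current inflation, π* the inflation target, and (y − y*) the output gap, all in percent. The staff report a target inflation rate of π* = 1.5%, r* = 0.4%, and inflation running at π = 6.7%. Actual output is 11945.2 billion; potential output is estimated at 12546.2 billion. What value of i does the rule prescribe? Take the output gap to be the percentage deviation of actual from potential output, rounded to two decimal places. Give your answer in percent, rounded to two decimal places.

4.91%

Output gap = 100 × (11945.2 − 12546.2) / 12546.2 = -4.79%.
i = 0.40 + 6.70 + 0.5 × (6.70 − 1.50) + 1 × (-4.79)
   = 0.40 + 6.7 + 2.6 − 4.79 = 4.91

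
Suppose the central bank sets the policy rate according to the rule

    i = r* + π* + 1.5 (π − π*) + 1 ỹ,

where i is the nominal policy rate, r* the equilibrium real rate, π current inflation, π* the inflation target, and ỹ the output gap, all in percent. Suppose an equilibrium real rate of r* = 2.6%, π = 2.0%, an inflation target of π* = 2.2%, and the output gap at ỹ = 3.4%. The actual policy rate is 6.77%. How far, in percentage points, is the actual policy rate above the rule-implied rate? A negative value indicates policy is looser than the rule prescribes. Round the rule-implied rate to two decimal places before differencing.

-1.13 pp

i = 2.6 + 2.2 + 1.5 × (2.0 − 2.2) + 1 × 3.4
   = 2.6 + 2.2 − 0.3 + 3.4 = 7.90
Deviation = 6.77 − 7.90 = -1.13 pp.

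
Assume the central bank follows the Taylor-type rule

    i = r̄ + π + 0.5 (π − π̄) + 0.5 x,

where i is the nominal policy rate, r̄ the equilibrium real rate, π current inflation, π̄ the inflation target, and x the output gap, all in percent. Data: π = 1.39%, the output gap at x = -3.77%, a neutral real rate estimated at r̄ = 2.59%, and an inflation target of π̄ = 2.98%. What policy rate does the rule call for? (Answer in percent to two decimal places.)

1.30%

i = 2.59 + 1.39 + 0.5 × (1.39 − 2.98) + 0.5 × (-3.77)
   = 2.59 + 1.39 − 0.795 − 1.885 = 1.30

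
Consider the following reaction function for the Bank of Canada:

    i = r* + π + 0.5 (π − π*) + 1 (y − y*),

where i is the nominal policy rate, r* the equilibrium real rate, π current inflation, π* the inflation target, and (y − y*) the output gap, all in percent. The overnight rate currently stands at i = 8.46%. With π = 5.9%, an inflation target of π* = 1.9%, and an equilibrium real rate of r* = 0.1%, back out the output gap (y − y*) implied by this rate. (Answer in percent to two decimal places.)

0.46%

1 (y − y*) = 8.46 − 0.1 − 5.9 − 0.5 × (5.9 − 1.9) = 0.46
(y − y*) = 0.46 / 1 = 0.46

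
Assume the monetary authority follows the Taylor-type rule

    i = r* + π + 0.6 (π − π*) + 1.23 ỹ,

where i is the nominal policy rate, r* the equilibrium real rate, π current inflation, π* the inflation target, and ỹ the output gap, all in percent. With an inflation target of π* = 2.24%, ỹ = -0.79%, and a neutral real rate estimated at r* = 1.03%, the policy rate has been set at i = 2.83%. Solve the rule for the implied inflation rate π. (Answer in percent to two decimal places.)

2.57%

Collecting π: i = r* + (1 + 0.6) π − 0.6 π* + 1.23 ỹ
1.6 π = 2.83 − 1.03 + 0.6 × 2.24 − 1.23 × (-0.79) = 4.1157
π = 4.1157 / 1.6 = 2.57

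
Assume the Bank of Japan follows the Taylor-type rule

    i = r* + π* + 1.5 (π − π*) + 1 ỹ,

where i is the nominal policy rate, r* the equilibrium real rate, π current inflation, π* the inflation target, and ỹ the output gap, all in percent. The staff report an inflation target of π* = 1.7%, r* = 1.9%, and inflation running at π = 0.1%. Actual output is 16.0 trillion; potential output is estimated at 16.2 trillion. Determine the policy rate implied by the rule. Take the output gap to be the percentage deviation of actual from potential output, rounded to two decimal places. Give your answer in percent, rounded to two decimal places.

Output gap = 100 × (16.0 − 16.2) / 16.2 = -1.23%.
i = 1.90 + 1.70 + 1.5 × (0.10 − 1.70) + 1 × (-1.23)
   = 1.90 + 1.7 − 2.4 − 1.23 = -0.03

-0.03%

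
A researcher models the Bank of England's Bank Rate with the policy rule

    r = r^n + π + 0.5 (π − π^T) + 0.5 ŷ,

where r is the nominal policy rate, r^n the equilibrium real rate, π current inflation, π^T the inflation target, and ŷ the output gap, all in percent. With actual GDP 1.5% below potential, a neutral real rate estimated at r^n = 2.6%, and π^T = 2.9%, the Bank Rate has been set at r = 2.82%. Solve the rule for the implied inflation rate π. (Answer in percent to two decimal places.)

Output 1.5% below potential → ŷ = -1.5.
Collecting π: r = r^n + (1 + 0.5) π − 0.5 π^T + 0.5 ŷ
1.5 π = 2.82 − 2.6 + 0.5 × 2.9 − 0.5 × (-1.5) = 2.42
π = 2.42 / 1.5 = 1.61

1.61%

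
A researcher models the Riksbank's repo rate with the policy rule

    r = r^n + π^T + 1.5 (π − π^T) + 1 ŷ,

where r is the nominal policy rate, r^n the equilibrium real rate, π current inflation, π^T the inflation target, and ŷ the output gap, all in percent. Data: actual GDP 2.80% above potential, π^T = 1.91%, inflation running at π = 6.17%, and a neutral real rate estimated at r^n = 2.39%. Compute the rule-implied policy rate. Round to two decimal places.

13.49%

Output 2.80% above potential → ŷ = 2.80.
r = 2.39 + 1.91 + 1.5 × (6.17 − 1.91) + 1 × 2.80
   = 2.39 + 1.91 + 6.39 + 2.8 = 13.49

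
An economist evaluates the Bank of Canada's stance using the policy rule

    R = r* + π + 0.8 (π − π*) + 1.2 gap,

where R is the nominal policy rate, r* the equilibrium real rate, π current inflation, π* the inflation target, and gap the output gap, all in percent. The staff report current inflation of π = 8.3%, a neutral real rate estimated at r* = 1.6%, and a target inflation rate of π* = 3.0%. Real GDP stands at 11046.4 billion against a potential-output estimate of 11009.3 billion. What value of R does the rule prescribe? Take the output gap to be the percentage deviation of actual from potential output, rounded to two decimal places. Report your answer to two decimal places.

14.55%

Output gap = 100 × (11046.4 − 11009.3) / 11009.3 = 0.34%.
R = 1.60 + 8.30 + 0.8 × (8.30 − 3.00) + 1.2 × 0.34
   = 1.60 + 8.3 + 4.24 + 0.408 = 14.55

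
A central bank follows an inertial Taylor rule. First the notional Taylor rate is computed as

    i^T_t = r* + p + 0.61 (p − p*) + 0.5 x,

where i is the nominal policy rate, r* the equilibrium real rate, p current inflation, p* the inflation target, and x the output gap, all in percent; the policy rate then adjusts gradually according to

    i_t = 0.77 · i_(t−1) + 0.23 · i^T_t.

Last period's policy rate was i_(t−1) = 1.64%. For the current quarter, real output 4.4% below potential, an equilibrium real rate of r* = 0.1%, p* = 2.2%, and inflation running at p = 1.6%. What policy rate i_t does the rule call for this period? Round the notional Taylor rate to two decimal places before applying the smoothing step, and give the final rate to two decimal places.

Output 4.4% below potential → x = -4.4.
i^T_t = 0.1 + 1.6 + 0.61 × (1.6 − 2.2) + 0.5 × (-4.4)
   = 0.1 + 1.6 − 0.366 − 2.2 = -0.87
i_t = 0.77 × 1.64 + 0.23 × (-0.87) = 1.2628 − 0.2001 = 1.06

1.06%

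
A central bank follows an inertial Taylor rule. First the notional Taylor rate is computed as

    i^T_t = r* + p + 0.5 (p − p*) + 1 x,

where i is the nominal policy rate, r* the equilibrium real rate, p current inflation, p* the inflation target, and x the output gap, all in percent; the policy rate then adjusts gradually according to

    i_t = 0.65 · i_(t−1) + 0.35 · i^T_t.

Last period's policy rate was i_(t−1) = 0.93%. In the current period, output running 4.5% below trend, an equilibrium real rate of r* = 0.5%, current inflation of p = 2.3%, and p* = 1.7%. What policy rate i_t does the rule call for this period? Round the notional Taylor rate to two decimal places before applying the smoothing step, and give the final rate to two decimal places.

Output 4.5% below potential → x = -4.5.
i^T_t = 0.5 + 2.3 + 0.5 × (2.3 − 1.7) + 1 × (-4.5)
   = 0.5 + 2.3 + 0.3 − 4.5 = -1.40
i_t = 0.65 × 0.93 + 0.35 × (-1.40) = 0.6045 − 0.49 = 0.11

0.11%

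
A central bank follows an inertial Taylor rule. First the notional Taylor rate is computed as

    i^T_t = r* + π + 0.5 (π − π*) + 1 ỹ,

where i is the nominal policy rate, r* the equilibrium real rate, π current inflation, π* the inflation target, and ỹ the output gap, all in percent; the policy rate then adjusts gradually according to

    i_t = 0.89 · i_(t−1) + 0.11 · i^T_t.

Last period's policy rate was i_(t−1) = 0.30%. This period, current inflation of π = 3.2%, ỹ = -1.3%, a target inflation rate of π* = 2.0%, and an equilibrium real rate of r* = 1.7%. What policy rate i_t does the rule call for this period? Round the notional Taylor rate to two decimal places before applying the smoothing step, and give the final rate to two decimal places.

0.73%

i^T_t = 1.7 + 3.2 + 0.5 × (3.2 − 2.0) + 1 × (-1.3)
   = 1.7 + 3.2 + 0.6 − 1.3 = 4.20
i_t = 0.89 × 0.30 + 0.11 × 4.20 = 0.267 + 0.462 = 0.73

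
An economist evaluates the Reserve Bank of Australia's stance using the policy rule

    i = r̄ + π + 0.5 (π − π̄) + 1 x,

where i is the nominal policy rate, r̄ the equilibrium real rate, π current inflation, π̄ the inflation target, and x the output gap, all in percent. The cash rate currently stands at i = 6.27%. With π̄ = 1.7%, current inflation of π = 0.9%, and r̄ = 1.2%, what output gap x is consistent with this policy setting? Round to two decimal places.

4.57%

1 x = 6.27 − 1.2 − 0.9 − 0.5 × (0.9 − 1.7) = 4.57
x = 4.57 / 1 = 4.57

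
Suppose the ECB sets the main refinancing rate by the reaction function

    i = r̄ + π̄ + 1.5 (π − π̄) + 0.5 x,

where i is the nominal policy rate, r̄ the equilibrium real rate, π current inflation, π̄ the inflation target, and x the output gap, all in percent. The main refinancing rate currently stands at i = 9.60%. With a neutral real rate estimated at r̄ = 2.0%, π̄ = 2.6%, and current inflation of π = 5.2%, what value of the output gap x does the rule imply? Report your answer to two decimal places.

2.20%

0.5 x = 9.60 − 2.0 − 2.6 − 1.5 × (5.2 − 2.6) = 1.1
x = 1.1 / 0.5 = 2.20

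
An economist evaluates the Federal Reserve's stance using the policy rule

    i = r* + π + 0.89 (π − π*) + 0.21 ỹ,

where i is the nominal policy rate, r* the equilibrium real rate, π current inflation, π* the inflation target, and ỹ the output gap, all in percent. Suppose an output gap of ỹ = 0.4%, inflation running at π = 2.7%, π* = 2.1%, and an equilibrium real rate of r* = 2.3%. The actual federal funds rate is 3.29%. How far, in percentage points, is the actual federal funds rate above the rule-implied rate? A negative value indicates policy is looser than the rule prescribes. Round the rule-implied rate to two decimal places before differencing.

i = 2.3 + 2.7 + 0.89 × (2.7 − 2.1) + 0.21 × 0.4
   = 2.3 + 2.7 + 0.534 + 0.084 = 5.62
Deviation = 3.29 − 5.62 = -2.33 pp.

-2.33 pp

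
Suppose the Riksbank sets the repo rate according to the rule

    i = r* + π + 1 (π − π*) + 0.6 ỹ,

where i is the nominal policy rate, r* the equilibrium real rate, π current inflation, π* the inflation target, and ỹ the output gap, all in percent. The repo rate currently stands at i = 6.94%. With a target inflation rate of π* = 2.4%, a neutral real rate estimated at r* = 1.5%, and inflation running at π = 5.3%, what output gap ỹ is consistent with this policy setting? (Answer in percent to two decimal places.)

0.6 ỹ = 6.94 − 1.5 − 5.3 − 1 × (5.3 − 2.4) = -2.76
ỹ = -2.76 / 0.6 = -4.60

-4.60%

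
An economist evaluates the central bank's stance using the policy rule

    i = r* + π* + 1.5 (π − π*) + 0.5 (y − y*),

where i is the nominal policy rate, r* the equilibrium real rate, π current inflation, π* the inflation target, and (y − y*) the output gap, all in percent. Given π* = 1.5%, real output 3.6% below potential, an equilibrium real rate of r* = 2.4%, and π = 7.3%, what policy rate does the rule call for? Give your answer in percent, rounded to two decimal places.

10.80%

Output 3.6% below potential → (y − y*) = -3.6.
i = 2.4 + 1.5 + 1.5 × (7.3 − 1.5) + 0.5 × (-3.6)
   = 2.4 + 1.5 + 8.7 − 1.8 = 10.80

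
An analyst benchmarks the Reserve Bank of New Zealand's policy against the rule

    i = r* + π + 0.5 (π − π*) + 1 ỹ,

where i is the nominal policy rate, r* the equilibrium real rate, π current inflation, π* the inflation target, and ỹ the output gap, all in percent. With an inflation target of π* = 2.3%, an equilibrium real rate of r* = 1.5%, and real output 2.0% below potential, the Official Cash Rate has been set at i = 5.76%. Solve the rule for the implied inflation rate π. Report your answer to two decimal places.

4.94%

Output 2.0% below potential → ỹ = -2.0.
Collecting π: i = r* + (1 + 0.5) π − 0.5 π* + 1 ỹ
1.5 π = 5.76 − 1.5 + 0.5 × 2.3 − 1 × (-2.0) = 7.41
π = 7.41 / 1.5 = 4.94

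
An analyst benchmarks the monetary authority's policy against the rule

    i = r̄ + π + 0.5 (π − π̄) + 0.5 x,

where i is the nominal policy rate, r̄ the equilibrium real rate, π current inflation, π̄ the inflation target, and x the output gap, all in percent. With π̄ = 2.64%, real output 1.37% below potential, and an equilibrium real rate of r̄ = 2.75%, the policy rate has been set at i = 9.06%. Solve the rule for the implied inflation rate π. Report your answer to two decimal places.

5.54%

Output 1.37% below potential → x = -1.37.
Collecting π: i = r̄ + (1 + 0.5) π − 0.5 π̄ + 0.5 x
1.5 π = 9.06 − 2.75 + 0.5 × 2.64 − 0.5 × (-1.37) = 8.315
π = 8.315 / 1.5 = 5.54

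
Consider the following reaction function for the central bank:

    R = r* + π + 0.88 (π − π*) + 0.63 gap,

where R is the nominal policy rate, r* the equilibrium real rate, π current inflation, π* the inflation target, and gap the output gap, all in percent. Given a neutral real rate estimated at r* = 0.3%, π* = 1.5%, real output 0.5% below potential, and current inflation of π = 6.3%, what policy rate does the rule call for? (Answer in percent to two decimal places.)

Output 0.5% below potential → gap = -0.5.
R = 0.3 + 6.3 + 0.88 × (6.3 − 1.5) + 0.63 × (-0.5)
   = 0.3 + 6.3 + 4.224 − 0.315 = 10.51

10.51%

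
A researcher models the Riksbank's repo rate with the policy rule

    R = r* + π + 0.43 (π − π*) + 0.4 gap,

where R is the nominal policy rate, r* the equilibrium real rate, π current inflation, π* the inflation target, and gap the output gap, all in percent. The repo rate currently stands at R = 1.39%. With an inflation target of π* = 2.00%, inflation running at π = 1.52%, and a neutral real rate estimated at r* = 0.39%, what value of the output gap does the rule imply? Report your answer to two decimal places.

-0.78%

0.4 gap = 1.39 − 0.39 − 1.52 − 0.43 × (1.52 − 2.00) = -0.3136
gap = -0.3136 / 0.4 = -0.78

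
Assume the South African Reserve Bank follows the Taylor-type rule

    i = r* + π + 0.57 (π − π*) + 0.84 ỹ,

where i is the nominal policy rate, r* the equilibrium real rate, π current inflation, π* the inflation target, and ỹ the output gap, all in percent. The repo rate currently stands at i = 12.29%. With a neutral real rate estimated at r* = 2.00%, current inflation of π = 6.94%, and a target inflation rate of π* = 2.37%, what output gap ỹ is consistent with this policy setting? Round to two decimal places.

0.89%

0.84 ỹ = 12.29 − 2.00 − 6.94 − 0.57 × (6.94 − 2.37) = 0.7451
ỹ = 0.7451 / 0.84 = 0.89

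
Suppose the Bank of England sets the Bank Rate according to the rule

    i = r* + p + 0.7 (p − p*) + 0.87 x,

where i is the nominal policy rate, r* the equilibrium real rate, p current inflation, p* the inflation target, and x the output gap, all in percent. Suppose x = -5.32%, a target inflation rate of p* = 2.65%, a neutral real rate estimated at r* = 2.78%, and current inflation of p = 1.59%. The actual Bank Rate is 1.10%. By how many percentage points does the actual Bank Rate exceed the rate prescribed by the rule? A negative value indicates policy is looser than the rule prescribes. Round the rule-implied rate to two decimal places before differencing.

2.10 pp

i = 2.78 + 1.59 + 0.7 × (1.59 − 2.65) + 0.87 × (-5.32)
   = 2.78 + 1.59 − 0.742 − 4.6284 = -1.00
Deviation = 1.10 − (-1.00) = 2.10 pp.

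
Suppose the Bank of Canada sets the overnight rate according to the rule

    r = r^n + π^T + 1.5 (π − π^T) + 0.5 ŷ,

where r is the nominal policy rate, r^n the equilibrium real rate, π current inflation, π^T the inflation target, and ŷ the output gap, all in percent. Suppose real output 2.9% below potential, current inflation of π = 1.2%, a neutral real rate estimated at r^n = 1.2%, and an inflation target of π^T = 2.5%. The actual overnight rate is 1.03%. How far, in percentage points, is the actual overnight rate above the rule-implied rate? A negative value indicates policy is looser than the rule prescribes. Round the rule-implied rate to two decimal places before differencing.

0.73 pp

Output 2.9% below potential → ŷ = -2.9.
r = 1.2 + 2.5 + 1.5 × (1.2 − 2.5) + 0.5 × (-2.9)
   = 1.2 + 2.5 − 1.95 − 1.45 = 0.30
Deviation = 1.03 − 0.30 = 0.73 pp.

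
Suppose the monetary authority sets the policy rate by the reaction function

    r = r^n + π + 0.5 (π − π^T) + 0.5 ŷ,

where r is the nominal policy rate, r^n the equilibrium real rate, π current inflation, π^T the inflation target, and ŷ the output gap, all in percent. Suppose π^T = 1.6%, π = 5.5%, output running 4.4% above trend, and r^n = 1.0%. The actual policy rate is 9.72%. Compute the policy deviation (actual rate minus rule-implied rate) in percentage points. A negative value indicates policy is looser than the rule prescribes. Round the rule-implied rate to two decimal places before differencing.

Output 4.4% above potential → ŷ = 4.4.
r = 1.0 + 5.5 + 0.5 × (5.5 − 1.6) + 0.5 × 4.4
   = 1.0 + 5.5 + 1.95 + 2.2 = 10.65
Deviation = 9.72 − 10.65 = -0.93 pp.

-0.93 pp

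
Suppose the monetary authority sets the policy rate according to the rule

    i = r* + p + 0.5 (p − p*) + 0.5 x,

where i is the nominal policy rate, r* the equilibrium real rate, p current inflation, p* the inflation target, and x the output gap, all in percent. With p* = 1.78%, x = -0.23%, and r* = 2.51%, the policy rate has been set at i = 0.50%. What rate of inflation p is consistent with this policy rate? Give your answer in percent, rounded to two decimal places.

-0.67%

Collecting p: i = r* + (1 + 0.5) p − 0.5 p* + 0.5 x
1.5 p = 0.50 − 2.51 + 0.5 × 1.78 − 0.5 × (-0.23) = -1.005
p = -1.005 / 1.5 = -0.67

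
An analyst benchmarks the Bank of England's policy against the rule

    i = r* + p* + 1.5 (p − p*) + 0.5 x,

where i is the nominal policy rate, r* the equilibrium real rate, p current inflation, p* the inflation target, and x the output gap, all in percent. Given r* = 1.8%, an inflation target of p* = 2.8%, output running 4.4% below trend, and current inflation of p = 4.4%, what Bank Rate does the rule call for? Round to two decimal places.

Output 4.4% below potential → x = -4.4.
i = 1.8 + 2.8 + 1.5 × (4.4 − 2.8) + 0.5 × (-4.4)
   = 1.8 + 2.8 + 2.4 − 2.2 = 4.80

4.80%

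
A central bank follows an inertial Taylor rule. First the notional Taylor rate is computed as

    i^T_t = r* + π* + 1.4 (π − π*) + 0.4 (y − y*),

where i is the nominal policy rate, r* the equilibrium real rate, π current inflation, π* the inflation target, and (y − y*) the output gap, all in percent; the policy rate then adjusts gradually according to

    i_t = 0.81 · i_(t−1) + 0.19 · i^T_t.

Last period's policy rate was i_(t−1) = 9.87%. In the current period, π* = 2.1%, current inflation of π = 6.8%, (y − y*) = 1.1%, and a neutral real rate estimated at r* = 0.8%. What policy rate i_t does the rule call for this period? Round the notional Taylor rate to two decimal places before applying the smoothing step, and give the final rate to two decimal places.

i^T_t = 0.8 + 2.1 + 1.4 × (6.8 − 2.1) + 0.4 × 1.1
   = 0.8 + 2.1 + 6.58 + 0.44 = 9.92
i_t = 0.81 × 9.87 + 0.19 × 9.92 = 7.9947 + 1.8848 = 9.88

9.88%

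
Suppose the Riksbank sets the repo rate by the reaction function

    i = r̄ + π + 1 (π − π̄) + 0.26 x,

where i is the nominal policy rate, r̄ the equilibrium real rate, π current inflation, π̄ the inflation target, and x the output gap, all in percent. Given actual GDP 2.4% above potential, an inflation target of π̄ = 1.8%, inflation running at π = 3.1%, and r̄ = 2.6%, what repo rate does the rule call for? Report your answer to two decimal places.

Output 2.4% above potential → x = 2.4.
i = 2.6 + 3.1 + 1 × (3.1 − 1.8) + 0.26 × 2.4
   = 2.6 + 3.1 + 1.3 + 0.624 = 7.62

7.62%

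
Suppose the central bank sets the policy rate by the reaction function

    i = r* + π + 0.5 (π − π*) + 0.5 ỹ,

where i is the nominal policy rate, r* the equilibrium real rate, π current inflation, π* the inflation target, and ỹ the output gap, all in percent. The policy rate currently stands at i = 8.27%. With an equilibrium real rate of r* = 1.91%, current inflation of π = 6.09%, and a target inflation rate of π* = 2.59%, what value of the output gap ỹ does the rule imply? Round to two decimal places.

-2.96%

0.5 ỹ = 8.27 − 1.91 − 6.09 − 0.5 × (6.09 − 2.59) = -1.48
ỹ = -1.48 / 0.5 = -2.96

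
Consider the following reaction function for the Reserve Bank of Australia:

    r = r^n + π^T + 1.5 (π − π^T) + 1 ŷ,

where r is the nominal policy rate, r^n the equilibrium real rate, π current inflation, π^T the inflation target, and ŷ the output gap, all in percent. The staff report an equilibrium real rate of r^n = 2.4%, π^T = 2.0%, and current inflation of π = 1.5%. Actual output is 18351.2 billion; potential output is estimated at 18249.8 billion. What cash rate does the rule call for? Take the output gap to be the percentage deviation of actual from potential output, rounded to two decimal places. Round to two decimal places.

Output gap = 100 × (18351.2 − 18249.8) / 18249.8 = 0.56%.
r = 2.40 + 2.00 + 1.5 × (1.50 − 2.00) + 1 × 0.56
   = 2.40 + 2 − 0.75 + 0.56 = 4.21

4.21%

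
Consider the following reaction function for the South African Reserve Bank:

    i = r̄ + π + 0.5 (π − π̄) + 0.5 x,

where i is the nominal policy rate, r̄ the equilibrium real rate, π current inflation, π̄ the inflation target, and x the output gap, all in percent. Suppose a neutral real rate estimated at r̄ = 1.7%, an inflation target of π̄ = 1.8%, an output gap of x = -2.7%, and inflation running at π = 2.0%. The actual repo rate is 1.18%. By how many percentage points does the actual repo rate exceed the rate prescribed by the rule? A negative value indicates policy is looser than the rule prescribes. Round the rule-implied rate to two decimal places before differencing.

-1.27 pp

i = 1.7 + 2.0 + 0.5 × (2.0 − 1.8) + 0.5 × (-2.7)
   = 1.7 + 2 + 0.1 − 1.35 = 2.45
Deviation = 1.18 − 2.45 = -1.27 pp.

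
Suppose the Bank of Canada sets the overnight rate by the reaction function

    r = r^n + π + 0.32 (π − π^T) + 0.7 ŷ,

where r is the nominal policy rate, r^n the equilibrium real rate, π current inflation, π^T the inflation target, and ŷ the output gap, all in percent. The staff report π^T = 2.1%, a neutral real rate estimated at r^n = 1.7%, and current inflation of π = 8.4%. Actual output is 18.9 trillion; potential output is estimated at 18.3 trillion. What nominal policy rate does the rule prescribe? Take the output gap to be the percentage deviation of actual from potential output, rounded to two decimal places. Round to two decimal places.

Output gap = 100 × (18.9 − 18.3) / 18.3 = 3.28%.
r = 1.70 + 8.40 + 0.32 × (8.40 − 2.10) + 0.7 × 3.28
   = 1.70 + 8.4 + 2.016 + 2.296 = 14.41

14.41%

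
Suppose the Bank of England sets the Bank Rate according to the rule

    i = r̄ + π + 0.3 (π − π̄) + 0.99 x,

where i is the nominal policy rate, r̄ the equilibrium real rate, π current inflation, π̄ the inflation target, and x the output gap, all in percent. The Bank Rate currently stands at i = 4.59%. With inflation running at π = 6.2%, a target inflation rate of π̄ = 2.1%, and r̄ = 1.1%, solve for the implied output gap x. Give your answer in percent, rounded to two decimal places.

-3.98%

0.99 x = 4.59 − 1.1 − 6.2 − 0.3 × (6.2 − 2.1) = -3.94
x = -3.94 / 0.99 = -3.98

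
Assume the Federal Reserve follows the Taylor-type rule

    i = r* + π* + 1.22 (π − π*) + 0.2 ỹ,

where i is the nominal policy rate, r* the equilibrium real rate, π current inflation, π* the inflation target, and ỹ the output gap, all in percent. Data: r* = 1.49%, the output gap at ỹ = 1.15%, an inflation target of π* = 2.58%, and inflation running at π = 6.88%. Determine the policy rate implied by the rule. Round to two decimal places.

i = 1.49 + 2.58 + 1.22 × (6.88 − 2.58) + 0.2 × 1.15
   = 1.49 + 2.58 + 5.246 + 0.23 = 9.55

9.55%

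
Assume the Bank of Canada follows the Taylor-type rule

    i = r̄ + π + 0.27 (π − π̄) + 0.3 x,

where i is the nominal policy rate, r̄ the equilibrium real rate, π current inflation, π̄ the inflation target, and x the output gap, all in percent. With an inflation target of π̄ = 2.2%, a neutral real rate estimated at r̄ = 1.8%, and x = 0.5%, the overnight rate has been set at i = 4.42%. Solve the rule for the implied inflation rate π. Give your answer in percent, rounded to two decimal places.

Collecting π: i = r̄ + (1 + 0.27) π − 0.27 π̄ + 0.3 x
1.27 π = 4.42 − 1.8 + 0.27 × 2.2 − 0.3 × 0.5 = 3.064
π = 3.064 / 1.27 = 2.41

2.41%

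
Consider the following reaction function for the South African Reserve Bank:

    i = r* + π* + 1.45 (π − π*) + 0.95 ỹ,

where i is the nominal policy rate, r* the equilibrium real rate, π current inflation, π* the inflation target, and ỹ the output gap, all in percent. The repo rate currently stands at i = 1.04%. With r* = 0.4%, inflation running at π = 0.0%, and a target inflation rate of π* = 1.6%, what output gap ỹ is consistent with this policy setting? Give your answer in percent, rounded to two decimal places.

0.95 ỹ = 1.04 − 0.4 − 1.6 − 1.45 × (0.0 − 1.6) = 1.36
ỹ = 1.36 / 0.95 = 1.43

1.43%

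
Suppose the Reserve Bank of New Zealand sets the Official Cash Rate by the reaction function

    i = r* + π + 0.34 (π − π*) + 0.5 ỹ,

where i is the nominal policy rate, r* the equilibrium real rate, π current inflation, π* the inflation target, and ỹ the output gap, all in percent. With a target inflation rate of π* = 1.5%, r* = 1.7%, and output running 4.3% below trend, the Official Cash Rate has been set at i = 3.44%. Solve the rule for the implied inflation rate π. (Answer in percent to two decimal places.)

Output 4.3% below potential → ỹ = -4.3.
Collecting π: i = r* + (1 + 0.34) π − 0.34 π* + 0.5 ỹ
1.34 π = 3.44 − 1.7 + 0.34 × 1.5 − 0.5 × (-4.3) = 4.4
π = 4.4 / 1.34 = 3.28

3.28%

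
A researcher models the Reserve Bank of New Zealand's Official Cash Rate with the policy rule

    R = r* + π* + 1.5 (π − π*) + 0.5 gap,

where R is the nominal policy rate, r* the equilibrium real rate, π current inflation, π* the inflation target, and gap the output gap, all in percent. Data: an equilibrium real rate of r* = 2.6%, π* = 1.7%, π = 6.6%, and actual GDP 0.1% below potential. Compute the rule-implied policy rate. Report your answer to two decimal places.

11.60%

Output 0.1% below potential → gap = -0.1.
R = 2.6 + 1.7 + 1.5 × (6.6 − 1.7) + 0.5 × (-0.1)
   = 2.6 + 1.7 + 7.35 − 0.05 = 11.60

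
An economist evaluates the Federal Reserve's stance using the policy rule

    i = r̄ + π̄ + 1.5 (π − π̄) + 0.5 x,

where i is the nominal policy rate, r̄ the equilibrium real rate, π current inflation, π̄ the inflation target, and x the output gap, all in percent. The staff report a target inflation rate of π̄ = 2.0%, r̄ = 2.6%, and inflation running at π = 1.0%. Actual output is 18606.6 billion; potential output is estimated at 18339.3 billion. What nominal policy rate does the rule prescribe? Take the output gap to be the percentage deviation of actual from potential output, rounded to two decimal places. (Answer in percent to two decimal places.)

3.83%

Output gap = 100 × (18606.6 − 18339.3) / 18339.3 = 1.46%.
i = 2.60 + 2.00 + 1.5 × (1.00 − 2.00) + 0.5 × 1.46
   = 2.60 + 2 − 1.5 + 0.73 = 3.83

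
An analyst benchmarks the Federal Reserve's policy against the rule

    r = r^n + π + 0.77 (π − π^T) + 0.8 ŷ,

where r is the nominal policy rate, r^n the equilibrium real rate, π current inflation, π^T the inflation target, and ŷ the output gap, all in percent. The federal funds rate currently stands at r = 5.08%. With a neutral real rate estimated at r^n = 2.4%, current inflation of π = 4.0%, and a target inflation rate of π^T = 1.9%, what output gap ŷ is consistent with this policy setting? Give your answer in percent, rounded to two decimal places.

-3.67%

0.8 ŷ = 5.08 − 2.4 − 4.0 − 0.77 × (4.0 − 1.9) = -2.937
ŷ = -2.937 / 0.8 = -3.67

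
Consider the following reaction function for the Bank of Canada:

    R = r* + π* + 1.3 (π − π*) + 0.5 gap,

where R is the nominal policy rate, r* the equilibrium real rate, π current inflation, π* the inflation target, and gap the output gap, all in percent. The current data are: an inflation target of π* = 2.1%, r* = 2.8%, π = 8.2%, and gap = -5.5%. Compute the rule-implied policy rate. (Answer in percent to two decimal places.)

10.08%

R = 2.8 + 2.1 + 1.3 × (8.2 − 2.1) + 0.5 × (-5.5)
   = 2.8 + 2.1 + 7.93 − 2.75 = 10.08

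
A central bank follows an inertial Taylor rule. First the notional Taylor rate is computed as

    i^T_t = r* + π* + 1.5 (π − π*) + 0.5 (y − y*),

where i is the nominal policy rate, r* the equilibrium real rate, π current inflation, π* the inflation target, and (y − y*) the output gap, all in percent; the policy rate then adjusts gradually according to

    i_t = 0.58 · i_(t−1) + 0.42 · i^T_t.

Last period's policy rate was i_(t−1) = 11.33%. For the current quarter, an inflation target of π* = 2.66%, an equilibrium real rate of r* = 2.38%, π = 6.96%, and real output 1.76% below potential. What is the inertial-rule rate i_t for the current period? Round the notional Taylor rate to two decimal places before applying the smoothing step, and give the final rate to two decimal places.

11.03%

Output 1.76% below potential → (y − y*) = -1.76.
i^T_t = 2.38 + 2.66 + 1.5 × (6.96 − 2.66) + 0.5 × (-1.76)
   = 2.38 + 2.66 + 6.45 − 0.88 = 10.61
i_t = 0.58 × 11.33 + 0.42 × 10.61 = 6.5714 + 4.4562 = 11.03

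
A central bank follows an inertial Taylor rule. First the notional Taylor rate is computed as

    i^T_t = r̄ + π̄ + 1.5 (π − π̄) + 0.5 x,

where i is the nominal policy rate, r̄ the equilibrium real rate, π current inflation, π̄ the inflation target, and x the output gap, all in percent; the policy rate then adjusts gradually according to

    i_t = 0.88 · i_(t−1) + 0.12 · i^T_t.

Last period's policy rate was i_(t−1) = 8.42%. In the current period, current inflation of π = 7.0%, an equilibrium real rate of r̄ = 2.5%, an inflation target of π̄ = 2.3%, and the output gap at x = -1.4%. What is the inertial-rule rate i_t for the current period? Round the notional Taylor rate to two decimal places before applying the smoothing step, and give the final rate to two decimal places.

i^T_t = 2.5 + 2.3 + 1.5 × (7.0 − 2.3) + 0.5 × (-1.4)
   = 2.5 + 2.3 + 7.05 − 0.7 = 11.15
i_t = 0.88 × 8.42 + 0.12 × 11.15 = 7.4096 + 1.338 = 8.75

8.75%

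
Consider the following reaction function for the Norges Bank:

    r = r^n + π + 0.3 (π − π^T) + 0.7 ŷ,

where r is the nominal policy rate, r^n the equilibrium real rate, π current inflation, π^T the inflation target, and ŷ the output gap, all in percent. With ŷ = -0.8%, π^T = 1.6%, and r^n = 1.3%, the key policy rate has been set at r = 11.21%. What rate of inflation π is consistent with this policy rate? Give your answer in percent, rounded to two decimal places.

8.42%

Collecting π: r = r^n + (1 + 0.3) π − 0.3 π^T + 0.7 ŷ
1.3 π = 11.21 − 1.3 + 0.3 × 1.6 − 0.7 × (-0.8) = 10.95
π = 10.95 / 1.3 = 8.42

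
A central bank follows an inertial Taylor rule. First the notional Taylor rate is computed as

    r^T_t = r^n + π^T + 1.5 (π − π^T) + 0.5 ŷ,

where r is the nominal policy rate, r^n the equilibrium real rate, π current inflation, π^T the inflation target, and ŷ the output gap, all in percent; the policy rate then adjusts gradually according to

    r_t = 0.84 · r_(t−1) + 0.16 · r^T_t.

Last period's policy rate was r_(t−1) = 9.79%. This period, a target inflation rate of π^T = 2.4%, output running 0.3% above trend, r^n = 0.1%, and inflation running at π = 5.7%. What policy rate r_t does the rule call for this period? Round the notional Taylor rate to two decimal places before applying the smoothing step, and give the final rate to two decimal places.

Output 0.3% above potential → ŷ = 0.3.
r^T_t = 0.1 + 2.4 + 1.5 × (5.7 − 2.4) + 0.5 × 0.3
   = 0.1 + 2.4 + 4.95 + 0.15 = 7.60
r_t = 0.84 × 9.79 + 0.16 × 7.60 = 8.2236 + 1.216 = 9.44

9.44%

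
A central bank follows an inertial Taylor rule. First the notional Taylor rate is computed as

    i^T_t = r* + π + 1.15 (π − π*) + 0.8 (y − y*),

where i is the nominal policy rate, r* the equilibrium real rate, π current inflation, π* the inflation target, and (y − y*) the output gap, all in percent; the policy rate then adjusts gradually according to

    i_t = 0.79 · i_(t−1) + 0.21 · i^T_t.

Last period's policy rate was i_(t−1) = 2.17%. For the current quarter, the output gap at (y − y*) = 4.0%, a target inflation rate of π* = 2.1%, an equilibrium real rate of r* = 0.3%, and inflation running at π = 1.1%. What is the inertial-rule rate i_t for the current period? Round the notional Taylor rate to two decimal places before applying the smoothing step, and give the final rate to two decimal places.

2.44%

i^T_t = 0.3 + 1.1 + 1.15 × (1.1 − 2.1) + 0.8 × 4.0
   = 0.3 + 1.1 − 1.15 + 3.2 = 3.45
i_t = 0.79 × 2.17 + 0.21 × 3.45 = 1.7143 + 0.7245 = 2.44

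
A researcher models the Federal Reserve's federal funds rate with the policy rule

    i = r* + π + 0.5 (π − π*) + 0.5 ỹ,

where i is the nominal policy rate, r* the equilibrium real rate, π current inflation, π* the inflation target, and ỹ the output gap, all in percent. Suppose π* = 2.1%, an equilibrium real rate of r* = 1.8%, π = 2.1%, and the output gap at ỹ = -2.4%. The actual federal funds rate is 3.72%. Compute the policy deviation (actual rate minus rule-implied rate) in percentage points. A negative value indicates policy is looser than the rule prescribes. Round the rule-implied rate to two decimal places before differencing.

i = 1.8 + 2.1 + 0.5 × (2.1 − 2.1) + 0.5 × (-2.4)
   = 1.8 + 2.1 + 0 − 1.2 = 2.70
Deviation = 3.72 − 2.70 = 1.02 pp.

1.02 pp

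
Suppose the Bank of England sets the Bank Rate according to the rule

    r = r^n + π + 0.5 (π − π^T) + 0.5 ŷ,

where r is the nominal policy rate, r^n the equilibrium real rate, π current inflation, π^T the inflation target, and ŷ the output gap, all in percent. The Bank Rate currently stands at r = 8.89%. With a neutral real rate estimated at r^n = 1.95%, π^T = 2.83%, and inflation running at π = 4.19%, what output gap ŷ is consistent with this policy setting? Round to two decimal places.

4.14%

0.5 ŷ = 8.89 − 1.95 − 4.19 − 0.5 × (4.19 − 2.83) = 2.07
ŷ = 2.07 / 0.5 = 4.14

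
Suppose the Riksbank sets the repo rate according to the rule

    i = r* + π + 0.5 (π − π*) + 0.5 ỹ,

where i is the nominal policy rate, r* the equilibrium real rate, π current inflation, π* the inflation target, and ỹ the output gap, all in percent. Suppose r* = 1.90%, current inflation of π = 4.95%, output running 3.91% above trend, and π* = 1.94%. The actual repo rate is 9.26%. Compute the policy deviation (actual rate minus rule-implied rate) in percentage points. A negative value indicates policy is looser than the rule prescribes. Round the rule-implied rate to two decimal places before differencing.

-1.05 pp

Output 3.91% above potential → ỹ = 3.91.
i = 1.90 + 4.95 + 0.5 × (4.95 − 1.94) + 0.5 × 3.91
   = 1.90 + 4.95 + 1.505 + 1.955 = 10.31
Deviation = 9.26 − 10.31 = -1.05 pp.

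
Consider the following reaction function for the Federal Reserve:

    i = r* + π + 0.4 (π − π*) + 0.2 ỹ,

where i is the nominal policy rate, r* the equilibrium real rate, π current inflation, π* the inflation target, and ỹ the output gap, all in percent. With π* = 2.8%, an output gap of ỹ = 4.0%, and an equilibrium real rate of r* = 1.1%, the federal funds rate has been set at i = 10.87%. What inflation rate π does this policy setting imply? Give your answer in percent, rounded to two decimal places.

Collecting π: i = r* + (1 + 0.4) π − 0.4 π* + 0.2 ỹ
1.4 π = 10.87 − 1.1 + 0.4 × 2.8 − 0.2 × 4.0 = 10.09
π = 10.09 / 1.4 = 7.21

7.21%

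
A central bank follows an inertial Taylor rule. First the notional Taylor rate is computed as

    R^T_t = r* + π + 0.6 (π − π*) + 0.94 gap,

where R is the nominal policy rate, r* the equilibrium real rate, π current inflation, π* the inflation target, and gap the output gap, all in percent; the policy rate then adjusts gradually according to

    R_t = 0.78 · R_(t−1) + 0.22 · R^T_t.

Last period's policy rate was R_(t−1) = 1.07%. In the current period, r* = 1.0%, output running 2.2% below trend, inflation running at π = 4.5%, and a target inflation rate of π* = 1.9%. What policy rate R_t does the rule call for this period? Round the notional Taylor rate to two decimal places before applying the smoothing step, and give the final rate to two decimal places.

1.93%

Output 2.2% below potential → gap = -2.2.
R^T_t = 1.0 + 4.5 + 0.6 × (4.5 − 1.9) + 0.94 × (-2.2)
   = 1.0 + 4.5 + 1.56 − 2.068 = 4.99
R_t = 0.78 × 1.07 + 0.22 × 4.99 = 0.8346 + 1.0978 = 1.93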